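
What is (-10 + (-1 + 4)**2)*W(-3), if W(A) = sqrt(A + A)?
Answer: -I*sqrt(6) ≈ -2.4495*I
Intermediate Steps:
W(A) = sqrt(2)*sqrt(A) (W(A) = sqrt(2*A) = sqrt(2)*sqrt(A))
(-10 + (-1 + 4)**2)*W(-3) = (-10 + (-1 + 4)**2)*(sqrt(2)*sqrt(-3)) = (-10 + 3**2)*(sqrt(2)*(I*sqrt(3))) = (-10 + 9)*(I*sqrt(6)) = -I*sqrt(6)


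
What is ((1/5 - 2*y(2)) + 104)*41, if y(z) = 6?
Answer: 18901/5 ≈ 3780.2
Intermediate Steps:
((1/5 - 2*y(2)) + 104)*41 = ((1/5 - 2*6) + 104)*41 = ((1*(1/5) - 12) + 104)*41 = ((1/5 - 12) + 104)*41 = (-59/5 + 104)*41 = (461/5)*41 = 18901/5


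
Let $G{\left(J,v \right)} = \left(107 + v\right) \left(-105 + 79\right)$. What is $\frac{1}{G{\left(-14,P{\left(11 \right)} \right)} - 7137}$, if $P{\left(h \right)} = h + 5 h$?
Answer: $- \frac{1}{11635} \approx -8.5948 \cdot 10^{-5}$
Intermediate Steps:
$P{\left(h \right)} = 6 h$
$G{\left(J,v \right)} = -2782 - 26 v$ ($G{\left(J,v \right)} = \left(107 + v\right) \left(-26\right) = -2782 - 26 v$)
$\frac{1}{G{\left(-14,P{\left(11 \right)} \right)} - 7137} = \frac{1}{\left(-2782 - 26 \cdot 6 \cdot 11\right) - 7137} = \frac{1}{\left(-2782 - 1716\right) - 7137} = \frac{1}{-4498 - 7137} = \frac{1}{-11635} = - \frac{1}{11635}$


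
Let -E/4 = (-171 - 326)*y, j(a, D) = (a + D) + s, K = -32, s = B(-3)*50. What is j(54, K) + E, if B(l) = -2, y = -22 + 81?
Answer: 117214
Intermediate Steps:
y = 59
s = -100 (s = -2*50 = -100)
j(a, D) = -100 + D + a (j(a, D) = (a + D) - 100 = (D + a) - 100 = -100 + D + a)
E = 117292 (E = -4*(-171 - 326)*59 = -(-1988)*59 = -4*(-29323) = 117292)
j(54, K) + E = (-100 - 32 + 54) + 117292 = -78 + 117292 = 117214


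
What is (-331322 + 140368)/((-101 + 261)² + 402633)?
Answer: -190954/428233 ≈ -0.44591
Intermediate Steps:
(-331322 + 140368)/((-101 + 261)² + 402633) = -190954/(160² + 402633) = -190954/(25600 + 402633) = -190954/428233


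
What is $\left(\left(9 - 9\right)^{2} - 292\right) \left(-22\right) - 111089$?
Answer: $-104665$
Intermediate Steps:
$\left(\left(9 - 9\right)^{2} - 292\right) \left(-22\right) - 111089 = \left(0^{2} - 292\right) \left(-22\right) - 111089 = \left(0 - 292\right) \left(-22\right) - 111089 = \left(-292\right) \left(-22\right) - 111089 = 6424 - 111089 = -104665$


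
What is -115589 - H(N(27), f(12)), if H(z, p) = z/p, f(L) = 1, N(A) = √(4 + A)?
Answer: -115589 - √31 ≈ -1.1559e+5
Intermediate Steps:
-115589 - H(N(27), f(12)) = -115589 - √(4 + 27)/1 = -115589 - √31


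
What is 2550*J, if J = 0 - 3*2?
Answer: -15300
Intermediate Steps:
J = -6 (J = 0 - 6 = -6)
2550*J = 2550*(-6) = -15300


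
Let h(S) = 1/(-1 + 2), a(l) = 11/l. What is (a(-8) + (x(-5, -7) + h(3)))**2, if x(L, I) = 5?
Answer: 1369/64 ≈ 21.391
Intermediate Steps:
h(S) = 1 (h(S) = 1/1 = 1)
(a(-8) + (x(-5, -7) + h(3)))**2 = (11/(-8) + (5 + 1))**2 = (11*(-1/8) + 6)**2 = (-11/8 + 6)**2 = (37/8)**2 = 1369/64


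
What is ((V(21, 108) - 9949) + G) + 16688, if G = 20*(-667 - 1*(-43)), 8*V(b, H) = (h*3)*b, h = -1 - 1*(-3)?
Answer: -22901/4 ≈ -5725.3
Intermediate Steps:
h = 2 (h = -1 + 3 = 2)
V(b, H) = 3*b/4 (V(b, H) = ((2*3)*b)/8 = (6*b)/8 = 3*b/4)
G = -12480 (G = 20*(-667 + 43) = 20*(-624) = -12480)
((V(21, 108) - 9949) + G) + 16688 = (((¾)*21 - 9949) - 12480) + 16688 = ((63/4 - 9949) - 12480) + 16688 = (-39733/4 - 12480) + 16688 = -89653/4 + 16688 = -22901/4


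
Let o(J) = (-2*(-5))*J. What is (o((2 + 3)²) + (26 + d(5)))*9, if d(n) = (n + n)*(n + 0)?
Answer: 2934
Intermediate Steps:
o(J) = 10*J
d(n) = 2*n² (d(n) = (2*n)*n = 2*n²)
(o((2 + 3)²) + (26 + d(5)))*9 = (10*(2 + 3)² + (26 + 2*5²))*9 = (10*5² + (26 + 2*25))*9 = (10*25 + (26 + 50))*9 = (250 + 76)*9 = 326*9 = 2934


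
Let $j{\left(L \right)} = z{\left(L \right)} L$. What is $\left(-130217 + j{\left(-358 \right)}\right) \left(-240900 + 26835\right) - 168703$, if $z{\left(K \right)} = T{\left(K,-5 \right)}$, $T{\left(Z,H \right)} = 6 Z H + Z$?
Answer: $823502106542$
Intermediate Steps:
$T{\left(Z,H \right)} = Z + 6 H Z$ ($T{\left(Z,H \right)} = 6 H Z + Z = Z + 6 H Z$)
$z{\left(K \right)} = - 29 K$ ($z{\left(K \right)} = K \left(1 + 6 \left(-5\right)\right) = K \left(1 - 30\right) = K \left(-29\right) = - 29 K$)
$j{\left(L \right)} = - 29 L^{2}$ ($j{\left(L \right)} = - 29 L L = - 29 L^{2}$)
$\left(-130217 + j{\left(-358 \right)}\right) \left(-240900 + 26835\right) - 168703 = \left(-130217 - 29 \left(-358\right)^{2}\right) \left(-240900 + 26835\right) - 168703 = \left(-130217 - 3716756\right) \left(-214065\right) - 168703 = \left(-3846973\right) \left(-214065\right) - 168703 = 823502275245 - 168703 = 823502106542$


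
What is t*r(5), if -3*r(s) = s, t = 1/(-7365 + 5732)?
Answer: 5/4899 ≈ 0.0010206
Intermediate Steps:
t = -1/1633 (t = 1/(-1633) = -1/1633 ≈ -0.00061237)
r(s) = -s/3
t*r(5) = -(-1)*5/4899 = -1/1633*(-5/3) = 5/4899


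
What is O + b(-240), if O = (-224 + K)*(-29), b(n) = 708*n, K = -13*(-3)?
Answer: -164555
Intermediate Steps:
K = 39
O = 5365 (O = (-224 + 39)*(-29) = -185*(-29) = 5365)
O + b(-240) = 5365 + 708*(-240) = 5365 - 169920 = -164555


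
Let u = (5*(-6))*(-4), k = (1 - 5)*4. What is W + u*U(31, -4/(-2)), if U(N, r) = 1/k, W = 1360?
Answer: 2705/2 ≈ 1352.5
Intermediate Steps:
k = -16 (k = -4*4 = -16)
U(N, r) = -1/16 (U(N, r) = 1/(-16) = -1/16)
u = 120 (u = -30*(-4) = 120)
W + u*U(31, -4/(-2)) = 1360 + 120*(-1/16) = 1360 - 15/2 = 2705/2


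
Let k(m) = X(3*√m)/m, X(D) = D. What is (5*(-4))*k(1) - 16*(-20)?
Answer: 260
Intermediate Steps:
k(m) = 3/√m (k(m) = (3*√m)/m = 3/√m)
(5*(-4))*k(1) - 16*(-20) = (5*(-4))*(3/√1) - 16*(-20) = -60 + 320 = 260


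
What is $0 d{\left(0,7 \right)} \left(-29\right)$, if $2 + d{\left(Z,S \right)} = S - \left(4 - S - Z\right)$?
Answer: $0$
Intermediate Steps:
$d{\left(Z,S \right)} = -6 + Z + 2 S$ ($d{\left(Z,S \right)} = -2 - \left(4 - Z - 2 S\right) = -2 + \left(S + \left(-4 + S + Z\right)\right) = -2 + \left(-4 + Z + 2 S\right) = -6 + Z + 2 S$)
$0 d{\left(0,7 \right)} \left(-29\right) = 0 \left(-6 + 0 + 2 \cdot 7\right) \left(-29\right) = 0 \left(-6 + 0 + 14\right) \left(-29\right) = 0 \cdot 8 \left(-29\right) = 0 \left(-29\right) = 0$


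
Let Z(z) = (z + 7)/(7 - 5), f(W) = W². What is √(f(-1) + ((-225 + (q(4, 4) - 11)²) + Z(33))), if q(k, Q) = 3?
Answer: 2*I*√35 ≈ 11.832*I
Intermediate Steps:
Z(z) = 7/2 + z/2 (Z(z) = (7 + z)/2 = (7 + z)*(½) = 7/2 + z/2)
√(f(-1) + ((-225 + (q(4, 4) - 11)²) + Z(33))) = √((-1)² + ((-225 + (3 - 11)²) + (7/2 + (½)*33))) = √(1 + ((-225 + (-8)²) + (7/2 + 33/2))) = √(1 + ((-225 + 64) + 20)) = √(1 + (-161 + 20)) = √(1 - 141) = √(-140) = 2*I*√35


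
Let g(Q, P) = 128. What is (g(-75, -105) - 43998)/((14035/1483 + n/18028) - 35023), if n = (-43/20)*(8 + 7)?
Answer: 938309950304/748884225519 ≈ 1.2529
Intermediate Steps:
n = -129/4 (n = -43*1/20*15 = -43/20*15 = -129/4 ≈ -32.250)
(g(-75, -105) - 43998)/((14035/1483 + n/18028) - 35023) = (128 - 43998)/((14035/1483 - 129/4/18028) - 35023) = -43870/((14035*(1/1483) - 129/4*1/18028) - 35023) = -43870/((14035/1483 - 129/72112) - 35023) = -43870/(1011900613/106942096 - 35023) = -43870/(-3744421127595/106942096) = -43870*(-106942096/3744421127595) = 938309950304/748884225519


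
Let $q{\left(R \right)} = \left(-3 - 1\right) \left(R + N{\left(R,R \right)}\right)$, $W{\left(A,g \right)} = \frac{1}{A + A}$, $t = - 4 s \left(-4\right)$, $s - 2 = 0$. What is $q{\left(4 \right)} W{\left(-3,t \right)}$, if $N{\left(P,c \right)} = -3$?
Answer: $\frac{2}{3} \approx 0.66667$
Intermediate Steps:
$s = 2$ ($s = 2 + 0 = 2$)
$t = 32$ ($t = \left(-4\right) 2 \left(-4\right) = \left(-8\right) \left(-4\right) = 32$)
$W{\left(A,g \right)} = \frac{1}{2 A}$
$q{\left(R \right)} = 12 - 4 R$ ($q{\left(R \right)} = \left(-3 - 1\right) \left(R - 3\right) = - 4 \left(-3 + R\right) = 12 - 4 R$)
$q{\left(4 \right)} W{\left(-3,t \right)} = \left(12 - 16\right) \frac{1}{2 \left(-3\right)} = \left(12 - 16\right) \frac{1}{2} \left(- \frac{1}{3}\right) = \left(-4\right) \left(- \frac{1}{6}\right) = \frac{2}{3}$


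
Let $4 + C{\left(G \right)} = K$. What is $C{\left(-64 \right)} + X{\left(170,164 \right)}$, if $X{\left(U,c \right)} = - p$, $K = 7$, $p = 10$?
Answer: $-7$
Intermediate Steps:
$X{\left(U,c \right)} = -10$ ($X{\left(U,c \right)} = \left(-1\right) 10 = -10$)
$C{\left(G \right)} = 3$ ($C{\left(G \right)} = -4 + 7 = 3$)
$C{\left(-64 \right)} + X{\left(170,164 \right)} = 3 - 10 = -7$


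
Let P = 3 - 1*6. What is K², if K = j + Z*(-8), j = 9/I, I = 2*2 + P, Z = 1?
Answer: 1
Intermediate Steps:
P = -3 (P = 3 - 6 = -3)
I = 1 (I = 2*2 - 3 = 4 - 3 = 1)
j = 9 (j = 9/1 = 9*1 = 9)
K = 1 (K = 9 + 1*(-8) = 9 - 8 = 1)
K² = 1² = 1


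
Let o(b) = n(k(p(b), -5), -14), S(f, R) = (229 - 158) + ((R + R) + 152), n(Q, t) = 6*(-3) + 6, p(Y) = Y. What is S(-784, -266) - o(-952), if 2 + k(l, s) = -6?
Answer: -297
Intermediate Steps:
k(l, s) = -8 (k(l, s) = -2 - 6 = -8)
n(Q, t) = -12 (n(Q, t) = -18 + 6 = -12)
S(f, R) = 223 + 2*R (S(f, R) = 71 + (2*R + 152) = 71 + (152 + 2*R) = 223 + 2*R)
o(b) = -12
S(-784, -266) - o(-952) = (223 + 2*(-266)) - 1*(-12) = (223 - 532) + 12 = -309 + 12 = -297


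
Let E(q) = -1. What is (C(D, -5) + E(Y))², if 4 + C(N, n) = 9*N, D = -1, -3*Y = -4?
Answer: 196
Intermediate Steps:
Y = 4/3 (Y = -⅓*(-4) = 4/3 ≈ 1.3333)
C(N, n) = -4 + 9*N
(C(D, -5) + E(Y))² = ((-4 + 9*(-1)) - 1)² = ((-4 - 9) - 1)² = (-13 - 1)² = (-14)² = 196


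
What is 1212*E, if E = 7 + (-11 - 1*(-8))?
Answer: 4848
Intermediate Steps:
E = 4 (E = 7 + (-11 + 8) = 7 - 3 = 4)
1212*E = 1212*4 = 4848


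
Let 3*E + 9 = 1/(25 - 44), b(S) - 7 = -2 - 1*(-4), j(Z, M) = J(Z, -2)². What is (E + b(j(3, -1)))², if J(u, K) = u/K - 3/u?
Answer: 116281/3249 ≈ 35.790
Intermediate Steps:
J(u, K) = -3/u + u/K
j(Z, M) = (-3/Z - Z/2)² (j(Z, M) = (-3/Z + Z/(-2))² = (-3/Z + Z*(-½))² = (-3/Z - Z/2)²)
b(S) = 9 (b(S) = 7 + (-2 - 1*(-4)) = 7 + (-2 + 4) = 7 + 2 = 9)
E = -172/57 (E = -3 + 1/(3*(25 - 44)) = -3 + (⅓)/(-19) = -3 + (⅓)*(-1/19) = -3 - 1/57 = -172/57 ≈ -3.0175)
(E + b(j(3, -1)))² = (-172/57 + 9)² = (341/57)² = 116281/3249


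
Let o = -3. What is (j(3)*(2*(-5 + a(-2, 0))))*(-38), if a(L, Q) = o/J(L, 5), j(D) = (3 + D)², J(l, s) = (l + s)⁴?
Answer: 41344/3 ≈ 13781.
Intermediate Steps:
a(L, Q) = -3/(5 + L)⁴ (a(L, Q) = -3/(L + 5)⁴ = -3/(5 + L)⁴)
(j(3)*(2*(-5 + a(-2, 0))))*(-38) = ((3 + 3)²*(2*(-5 - 3/(5 - 2)⁴)))*(-38) = (6²*(2*(-5 - 3/3⁴)))*(-38) = (36*(2*(-5 - 3*1/81)))*(-38) = (36*(2*(-5 - 1/27)))*(-38) = (36*(2*(-136/27)))*(-38) = (36*(-272/27))*(-38) = -1088/3*(-38) = 41344/3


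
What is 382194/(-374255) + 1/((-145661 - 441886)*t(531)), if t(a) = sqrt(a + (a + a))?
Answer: -22482/22015 - sqrt(177)/311987457 ≈ -1.0212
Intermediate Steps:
t(a) = sqrt(3)*sqrt(a) (t(a) = sqrt(a + 2*a) = sqrt(3*a) = sqrt(3)*sqrt(a))
382194/(-374255) + 1/((-145661 - 441886)*t(531)) = 382194/(-374255) + 1/((-145661 - 441886)*((sqrt(3)*sqrt(531)))) = 382194*(-1/374255) + 1/((-587547)*((sqrt(3)*(3*sqrt(59))))) = -22482/22015 - sqrt(177)/531/587547 = -22482/22015 - sqrt(177)/311987457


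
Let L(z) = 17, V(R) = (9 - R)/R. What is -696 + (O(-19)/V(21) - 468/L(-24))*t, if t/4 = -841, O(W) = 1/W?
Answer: 29587801/323 ≈ 91603.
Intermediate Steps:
V(R) = (9 - R)/R
t = -3364 (t = 4*(-841) = -3364)
-696 + (O(-19)/V(21) - 468/L(-24))*t = -696 + (1/((-19)*(((9 - 1*21)/21))) - 468/17)*(-3364) = -696 + (-21/(9 - 21)/19 - 468*1/17)*(-3364) = -696 + (-1/(19*((1/21)*(-12))) - 468/17)*(-3364) = -696 + (-1/(19*(-4/7)) - 468/17)*(-3364) = -696 + (-1/19*(-7/4) - 468/17)*(-3364) = -696 + (7/76 - 468/17)*(-3364) = -696 - 35449/1292*(-3364) = -696 + 29812609/323 = 29587801/323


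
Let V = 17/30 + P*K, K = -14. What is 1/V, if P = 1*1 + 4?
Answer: -30/2083 ≈ -0.014402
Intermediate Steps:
P = 5 (P = 1 + 4 = 5)
V = -2083/30 (V = 17/30 + 5*(-14) = 17*(1/30) - 70 = 17/30 - 70 = -2083/30 ≈ -69.433)
1/V = 1/(-2083/30) = -30/2083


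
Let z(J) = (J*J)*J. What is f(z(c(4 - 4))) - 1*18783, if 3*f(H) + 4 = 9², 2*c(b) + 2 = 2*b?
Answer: -56272/3 ≈ -18757.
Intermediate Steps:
c(b) = -1 + b (c(b) = -1 + (2*b)/2 = -1 + b)
z(J) = J³ (z(J) = J²*J = J³)
f(H) = 77/3 (f(H) = -4/3 + (⅓)*9² = -4/3 + (⅓)*81 = -4/3 + 27 = 77/3)
f(z(c(4 - 4))) - 1*18783 = 77/3 - 1*18783 = 77/3 - 18783 = -56272/3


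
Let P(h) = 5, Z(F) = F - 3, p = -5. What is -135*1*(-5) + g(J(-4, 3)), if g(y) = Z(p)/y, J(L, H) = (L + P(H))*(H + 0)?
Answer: 2017/3 ≈ 672.33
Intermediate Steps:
Z(F) = -3 + F
J(L, H) = H*(5 + L) (J(L, H) = (L + 5)*(H + 0) = (5 + L)*H = H*(5 + L))
g(y) = -8/y (g(y) = (-3 - 5)/y = -8/y)
-135*1*(-5) + g(J(-4, 3)) = -135*1*(-5) - 8*1/(3*(5 - 4)) = -(-675) - 8/(3*1) = -135*(-5) - 8/3 = 675 - 8*⅓ = 675 - 8/3 = 2017/3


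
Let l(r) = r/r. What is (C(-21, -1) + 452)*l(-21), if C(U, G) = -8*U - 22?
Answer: 598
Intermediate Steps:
C(U, G) = -22 - 8*U
l(r) = 1
(C(-21, -1) + 452)*l(-21) = ((-22 - 8*(-21)) + 452)*1 = ((-22 + 168) + 452)*1 = (146 + 452)*1 = 598*1 = 598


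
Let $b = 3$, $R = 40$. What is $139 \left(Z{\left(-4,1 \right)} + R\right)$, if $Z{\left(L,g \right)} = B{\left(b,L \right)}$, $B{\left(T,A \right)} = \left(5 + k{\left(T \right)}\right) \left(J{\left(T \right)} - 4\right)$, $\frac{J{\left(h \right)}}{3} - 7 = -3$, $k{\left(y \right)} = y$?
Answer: $14456$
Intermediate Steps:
$J{\left(h \right)} = 12$ ($J{\left(h \right)} = 21 + 3 \left(-3\right) = 21 - 9 = 12$)
$B{\left(T,A \right)} = 40 + 8 T$ ($B{\left(T,A \right)} = \left(5 + T\right) \left(12 - 4\right) = \left(5 + T\right) 8 = 40 + 8 T$)
$Z{\left(L,g \right)} = 64$ ($Z{\left(L,g \right)} = 40 + 8 \cdot 3 = 40 + 24 = 64$)
$139 \left(Z{\left(-4,1 \right)} + R\right) = 139 \left(64 + 40\right) = 139 \cdot 104 = 14456$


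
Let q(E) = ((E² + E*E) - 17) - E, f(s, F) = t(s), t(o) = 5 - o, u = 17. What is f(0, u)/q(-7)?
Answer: 5/88 ≈ 0.056818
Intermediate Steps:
f(s, F) = 5 - s
q(E) = -17 - E + 2*E² (q(E) = ((E² + E²) - 17) - E = (2*E² - 17) - E = (-17 + 2*E²) - E = -17 - E + 2*E²)
f(0, u)/q(-7) = (5 - 1*0)/(-17 - 1*(-7) + 2*(-7)²) = (5 + 0)/(-17 + 7 + 2*49) = 5/(-17 + 7 + 98) = 5/88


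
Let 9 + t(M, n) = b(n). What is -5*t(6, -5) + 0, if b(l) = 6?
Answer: 15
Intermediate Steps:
t(M, n) = -3 (t(M, n) = -9 + 6 = -3)
-5*t(6, -5) + 0 = -5*(-3) + 0 = 15 + 0 = 15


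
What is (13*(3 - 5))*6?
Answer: -156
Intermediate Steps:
(13*(3 - 5))*6 = (13*(-2))*6 = -26*6 = -156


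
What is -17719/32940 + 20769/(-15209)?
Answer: -953619131/500984460 ≈ -1.9035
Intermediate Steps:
-17719/32940 + 20769/(-15209) = -17719*1/32940 + 20769*(-1/15209) = -17719/32940 - 20769/15209 = -953619131/500984460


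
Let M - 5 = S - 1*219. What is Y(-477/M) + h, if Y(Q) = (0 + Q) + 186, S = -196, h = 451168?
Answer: 185055617/410 ≈ 4.5136e+5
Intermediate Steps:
M = -410 (M = 5 + (-196 - 1*219) = 5 + (-196 - 219) = 5 - 415 = -410)
Y(Q) = 186 + Q (Y(Q) = Q + 186 = 186 + Q)
Y(-477/M) + h = (186 - 477/(-410)) + 451168 = (186 - 477*(-1/410)) + 451168 = (186 + 477/410) + 451168 = 76737/410 + 451168 = 185055617/410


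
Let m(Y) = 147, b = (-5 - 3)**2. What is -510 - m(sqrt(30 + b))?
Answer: -657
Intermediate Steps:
b = 64 (b = (-8)**2 = 64)
-510 - m(sqrt(30 + b)) = -510 - 1*147 = -510 - 147 = -657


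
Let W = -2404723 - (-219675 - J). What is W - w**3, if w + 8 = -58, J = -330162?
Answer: -2227714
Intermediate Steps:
w = -66 (w = -8 - 58 = -66)
W = -2515210 (W = -2404723 - (-219675 - 1*(-330162)) = -2404723 - (-219675 + 330162) = -2404723 - 1*110487 = -2404723 - 110487 = -2515210)
W - w**3 = -2515210 - 1*(-66)**3 = -2515210 - 1*(-287496) = -2515210 + 287496 = -2227714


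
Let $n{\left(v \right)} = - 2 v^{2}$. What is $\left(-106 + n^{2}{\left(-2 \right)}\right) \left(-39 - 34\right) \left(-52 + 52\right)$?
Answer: $0$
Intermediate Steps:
$\left(-106 + n^{2}{\left(-2 \right)}\right) \left(-39 - 34\right) \left(-52 + 52\right) = \left(-106 + \left(- 2 \left(-2\right)^{2}\right)^{2}\right) \left(-39 - 34\right) \left(-52 + 52\right) = \left(-106 + \left(\left(-2\right) 4\right)^{2}\right) \left(\left(-73\right) 0\right) = \left(-106 + \left(-8\right)^{2}\right) 0 = \left(-106 + 64\right) 0 = \left(-42\right) 0 = 0$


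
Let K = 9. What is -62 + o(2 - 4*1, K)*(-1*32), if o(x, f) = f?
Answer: -350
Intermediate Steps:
-62 + o(2 - 4*1, K)*(-1*32) = -62 + 9*(-1*32) = -62 + 9*(-32) = -62 - 288 = -350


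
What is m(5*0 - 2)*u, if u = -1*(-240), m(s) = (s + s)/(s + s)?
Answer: 240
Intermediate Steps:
m(s) = 1 (m(s) = (2*s)/((2*s)) = (2*s)*(1/(2*s)) = 1)
u = 240
m(5*0 - 2)*u = 1*240 = 240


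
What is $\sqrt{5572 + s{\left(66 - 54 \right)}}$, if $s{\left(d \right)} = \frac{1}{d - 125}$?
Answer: $\frac{\sqrt{71148755}}{113} \approx 74.646$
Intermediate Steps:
$s{\left(d \right)} = \frac{1}{-125 + d}$
$\sqrt{5572 + s{\left(66 - 54 \right)}} = \sqrt{5572 + \frac{1}{-125 + \left(66 - 54\right)}} = \sqrt{5572 + \frac{1}{-125 + 12}} = \sqrt{5572 + \frac{1}{-113}} = \sqrt{5572 - \frac{1}{113}} = \sqrt{\frac{629635}{113}} = \frac{\sqrt{71148755}}{113}$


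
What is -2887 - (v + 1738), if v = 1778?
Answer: -6403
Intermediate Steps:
-2887 - (v + 1738) = -2887 - (1778 + 1738) = -2887 - 1*3516 = -2887 - 3516 = -6403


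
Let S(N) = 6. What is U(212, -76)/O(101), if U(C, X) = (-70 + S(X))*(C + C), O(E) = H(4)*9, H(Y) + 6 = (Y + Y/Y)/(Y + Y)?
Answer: 217088/387 ≈ 560.95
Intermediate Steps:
H(Y) = -6 + (1 + Y)/(2*Y) (H(Y) = -6 + (Y + Y/Y)/(Y + Y) = -6 + (Y + 1)/((2*Y)) = -6 + (1 + Y)*(1/(2*Y)) = -6 + (1 + Y)/(2*Y))
O(E) = -387/8 (O(E) = ((½)*(1 - 11*4)/4)*9 = ((½)*(¼)*(1 - 44))*9 = ((½)*(¼)*(-43))*9 = -43/8*9 = -387/8)
U(C, X) = -128*C (U(C, X) = (-70 + 6)*(C + C) = -128*C)
U(212, -76)/O(101) = (-128*212)/(-387/8) = -27136*(-8/387) = 217088/387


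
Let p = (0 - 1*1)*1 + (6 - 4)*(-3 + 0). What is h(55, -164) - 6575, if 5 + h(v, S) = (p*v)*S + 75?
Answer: 56635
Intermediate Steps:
p = -7 (p = (0 - 1)*1 + 2*(-3) = -1*1 - 6 = -1 - 6 = -7)
h(v, S) = 70 - 7*S*v (h(v, S) = -5 + ((-7*v)*S + 75) = -5 + (-7*S*v + 75) = -5 + (75 - 7*S*v) = 70 - 7*S*v)
h(55, -164) - 6575 = (70 - 7*(-164)*55) - 6575 = (70 + 63140) - 6575 = 63210 - 6575 = 56635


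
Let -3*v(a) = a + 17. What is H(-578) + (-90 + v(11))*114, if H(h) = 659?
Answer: -10665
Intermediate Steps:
v(a) = -17/3 - a/3 (v(a) = -(a + 17)/3 = -(17 + a)/3 = -17/3 - a/3)
H(-578) + (-90 + v(11))*114 = 659 + (-90 + (-17/3 - 1/3*11))*114 = 659 + (-90 + (-17/3 - 11/3))*114 = 659 + (-90 - 28/3)*114 = 659 - 298/3*114 = 659 - 11324 = -10665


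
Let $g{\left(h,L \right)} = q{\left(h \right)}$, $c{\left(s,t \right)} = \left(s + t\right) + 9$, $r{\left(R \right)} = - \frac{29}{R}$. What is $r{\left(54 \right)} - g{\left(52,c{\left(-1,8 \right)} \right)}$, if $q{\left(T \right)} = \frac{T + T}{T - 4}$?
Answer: $- \frac{73}{27} \approx -2.7037$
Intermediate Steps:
$q{\left(T \right)} = \frac{2 T}{-4 + T}$
$c{\left(s,t \right)} = 9 + s + t$
$g{\left(h,L \right)} = \frac{2 h}{-4 + h}$
$r{\left(54 \right)} - g{\left(52,c{\left(-1,8 \right)} \right)} = - \frac{29}{54} - 2 \cdot 52 \frac{1}{-4 + 52} = \left(-29\right) \frac{1}{54} - 2 \cdot 52 \cdot \frac{1}{48} = - \frac{29}{54} - 2 \cdot 52 \cdot \frac{1}{48} = - \frac{29}{54} - \frac{13}{6} = - \frac{73}{27}$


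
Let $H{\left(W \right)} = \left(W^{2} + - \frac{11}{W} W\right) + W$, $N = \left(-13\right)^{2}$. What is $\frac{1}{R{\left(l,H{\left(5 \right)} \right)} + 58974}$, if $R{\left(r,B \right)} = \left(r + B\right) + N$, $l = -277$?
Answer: $\frac{1}{58885} \approx 1.6982 \cdot 10^{-5}$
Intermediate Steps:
$N = 169$
$H{\left(W \right)} = -11 + W + W^{2}$ ($H{\left(W \right)} = \left(W^{2} - 11\right) + W = \left(-11 + W^{2}\right) + W = -11 + W + W^{2}$)
$R{\left(r,B \right)} = 169 + B + r$ ($R{\left(r,B \right)} = \left(r + B\right) + 169 = \left(B + r\right) + 169 = 169 + B + r$)
$\frac{1}{R{\left(l,H{\left(5 \right)} \right)} + 58974} = \frac{1}{\left(169 + \left(-11 + 5 + 5^{2}\right) - 277\right) + 58974} = \frac{1}{\left(169 + \left(-11 + 5 + 25\right) - 277\right) + 58974} = \frac{1}{\left(169 + 19 - 277\right) + 58974} = \frac{1}{-89 + 58974} = \frac{1}{58885}$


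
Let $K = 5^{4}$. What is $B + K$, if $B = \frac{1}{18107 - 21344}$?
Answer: $\frac{2023124}{3237} \approx 625.0$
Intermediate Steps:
$K = 625$
$B = - \frac{1}{3237}$ ($B = \frac{1}{-3237} = - \frac{1}{3237} \approx -0.00030893$)
$B + K = - \frac{1}{3237} + 625 = \frac{2023124}{3237}$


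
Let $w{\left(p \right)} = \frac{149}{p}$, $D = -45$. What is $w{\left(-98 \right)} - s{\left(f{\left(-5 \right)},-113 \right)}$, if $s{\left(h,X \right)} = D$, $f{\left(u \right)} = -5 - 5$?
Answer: $\frac{4261}{98} \approx 43.48$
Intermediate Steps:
$f{\left(u \right)} = -10$
$s{\left(h,X \right)} = -45$
$w{\left(-98 \right)} - s{\left(f{\left(-5 \right)},-113 \right)} = \frac{149}{-98} - -45 = 149 \left(- \frac{1}{98}\right) + 45 = - \frac{149}{98} + 45 = \frac{4261}{98}$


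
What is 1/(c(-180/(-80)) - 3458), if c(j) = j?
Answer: -4/13823 ≈ -0.00028937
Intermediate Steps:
1/(c(-180/(-80)) - 3458) = 1/(-180/(-80) - 3458) = 1/(-180*(-1/80) - 3458) = 1/(9/4 - 3458) = 1/(-13823/4) = -4/13823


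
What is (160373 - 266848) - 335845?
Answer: -442320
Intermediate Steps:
(160373 - 266848) - 335845 = -106475 - 335845 = -442320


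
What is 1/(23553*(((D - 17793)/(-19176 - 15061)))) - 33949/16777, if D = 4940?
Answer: -10276694649692/5078845996893 ≈ -2.0234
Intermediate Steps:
1/(23553*(((D - 17793)/(-19176 - 15061)))) - 33949/16777 = 1/(23553*(((4940 - 17793)/(-19176 - 15061)))) - 33949/16777 = 1/(23553*((-12853/(-34237)))) - 33949*1/16777 = 1/(23553*((-12853*(-1/34237)))) - 33949/16777 = 1/(23553*(12853/34237)) - 33949/16777 = (1/23553)*(34237/12853) - 33949/16777 = 34237/302726709 - 33949/16777 = -10276694649692/5078845996893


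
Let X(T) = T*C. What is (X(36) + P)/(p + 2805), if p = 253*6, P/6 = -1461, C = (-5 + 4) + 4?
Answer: -2886/1441 ≈ -2.0028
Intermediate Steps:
C = 3 (C = -1 + 4 = 3)
P = -8766 (P = 6*(-1461) = -8766)
p = 1518
X(T) = 3*T (X(T) = T*3 = 3*T)
(X(36) + P)/(p + 2805) = (3*36 - 8766)/(1518 + 2805) = (108 - 8766)/4323 = -8658*1/4323 = -2886/1441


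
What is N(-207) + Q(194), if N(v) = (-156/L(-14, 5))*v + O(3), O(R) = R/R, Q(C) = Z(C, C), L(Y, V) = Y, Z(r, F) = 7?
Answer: -16090/7 ≈ -2298.6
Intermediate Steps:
Q(C) = 7
O(R) = 1
N(v) = 1 + 78*v/7 (N(v) = (-156/(-14))*v + 1 = (-156*(-1/14))*v + 1 = 78*v/7 + 1 = 1 + 78*v/7)
N(-207) + Q(194) = (1 + (78/7)*(-207)) + 7 = (1 - 16146/7) + 7 = -16139/7 + 7 = -16090/7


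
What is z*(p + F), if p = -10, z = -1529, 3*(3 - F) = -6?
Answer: 7645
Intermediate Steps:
F = 5 (F = 3 - 1/3*(-6) = 3 + 2 = 5)
z*(p + F) = -1529*(-10 + 5) = -1529*(-5) = 7645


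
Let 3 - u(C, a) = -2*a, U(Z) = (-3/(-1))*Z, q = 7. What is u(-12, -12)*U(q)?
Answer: -441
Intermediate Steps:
U(Z) = 3*Z (U(Z) = (-3*(-1))*Z = 3*Z)
u(C, a) = 3 + 2*a (u(C, a) = 3 - (-2)*a = 3 + 2*a)
u(-12, -12)*U(q) = (3 + 2*(-12))*(3*7) = (3 - 24)*21 = -21*21 = -441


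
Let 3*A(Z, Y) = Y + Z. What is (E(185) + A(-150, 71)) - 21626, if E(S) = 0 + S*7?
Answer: -61072/3 ≈ -20357.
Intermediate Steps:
A(Z, Y) = Y/3 + Z/3 (A(Z, Y) = (Y + Z)/3 = Y/3 + Z/3)
E(S) = 7*S (E(S) = 0 + 7*S = 7*S)
(E(185) + A(-150, 71)) - 21626 = (7*185 + ((⅓)*71 + (⅓)*(-150))) - 21626 = (1295 + (71/3 - 50)) - 21626 = (1295 - 79/3) - 21626 = 3806/3 - 21626 = -61072/3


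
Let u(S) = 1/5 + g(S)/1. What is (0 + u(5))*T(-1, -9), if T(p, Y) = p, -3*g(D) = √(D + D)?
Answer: -⅕ + √10/3 ≈ 0.85409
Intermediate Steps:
g(D) = -√2*√D/3 (g(D) = -√(D + D)/3 = -√2*√D/3)
u(S) = ⅕ - √2*√S/3 (u(S) = 1/5 - √2*√S/3/1 = 1*(⅕) - √2*√S/3*1 = ⅕ - √2*√S/3)
(0 + u(5))*T(-1, -9) = (0 + (⅕ - √2*√5/3))*(-1) = (0 + (⅕ - √10/3))*(-1) = (⅕ - √10/3)*(-1) = -⅕ + √10/3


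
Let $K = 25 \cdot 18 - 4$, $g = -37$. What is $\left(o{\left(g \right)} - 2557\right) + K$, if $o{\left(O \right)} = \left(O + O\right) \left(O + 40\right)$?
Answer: $-2333$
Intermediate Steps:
$o{\left(O \right)} = 2 O \left(40 + O\right)$
$K = 446$ ($K = 450 - 4 = 446$)
$\left(o{\left(g \right)} - 2557\right) + K = \left(2 \left(-37\right) \left(40 - 37\right) - 2557\right) + 446 = \left(2 \left(-37\right) 3 - 2557\right) + 446 = \left(-222 - 2557\right) + 446 = -2779 + 446 = -2333$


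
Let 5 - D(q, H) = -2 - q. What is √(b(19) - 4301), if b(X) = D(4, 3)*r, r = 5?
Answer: I*√4246 ≈ 65.161*I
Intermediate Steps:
D(q, H) = 7 + q (D(q, H) = 5 - (-2 - q) = 5 + (2 + q) = 7 + q)
b(X) = 55 (b(X) = (7 + 4)*5 = 11*5 = 55)
√(b(19) - 4301) = √(55 - 4301) = √(-4246) = I*√4246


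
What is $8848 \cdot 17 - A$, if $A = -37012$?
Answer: $187428$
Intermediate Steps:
$8848 \cdot 17 - A = 8848 \cdot 17 - -37012 = 150416 + 37012 = 187428$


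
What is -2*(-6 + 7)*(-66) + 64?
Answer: 196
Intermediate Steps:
-2*(-6 + 7)*(-66) + 64 = -2*1*(-66) + 64 = -2*(-66) + 64 = 132 + 64 = 196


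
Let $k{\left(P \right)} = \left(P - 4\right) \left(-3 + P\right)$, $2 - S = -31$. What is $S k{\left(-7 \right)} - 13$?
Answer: $3617$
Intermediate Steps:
$S = 33$ ($S = 2 - -31 = 2 + 31 = 33$)
$k{\left(P \right)} = \left(-4 + P\right) \left(-3 + P\right)$
$S k{\left(-7 \right)} - 13 = 33 \left(12 + \left(-7\right)^{2} - -49\right) - 13 = 33 \left(12 + 49 + 49\right) - 13 = 33 \cdot 110 - 13 = 3630 - 13 = 3617$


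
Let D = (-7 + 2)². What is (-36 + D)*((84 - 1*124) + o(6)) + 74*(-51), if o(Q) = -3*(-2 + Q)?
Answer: -3202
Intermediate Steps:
o(Q) = 6 - 3*Q
D = 25 (D = (-5)² = 25)
(-36 + D)*((84 - 1*124) + o(6)) + 74*(-51) = (-36 + 25)*((84 - 1*124) + (6 - 3*6)) + 74*(-51) = -11*((84 - 124) + (6 - 18)) - 3774 = -11*(-40 - 12) - 3774 = -11*(-52) - 3774 = 572 - 3774 = -3202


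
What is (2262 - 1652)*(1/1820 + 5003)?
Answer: 555433121/182 ≈ 3.0518e+6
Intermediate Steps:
(2262 - 1652)*(1/1820 + 5003) = 610*(1/1820 + 5003) = 610*(9105461/1820) = 555433121/182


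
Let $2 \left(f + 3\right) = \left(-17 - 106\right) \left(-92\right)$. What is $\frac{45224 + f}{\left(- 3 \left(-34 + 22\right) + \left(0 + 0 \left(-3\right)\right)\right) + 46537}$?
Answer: $\frac{50879}{46573} \approx 1.0925$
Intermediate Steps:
$f = 5655$ ($f = -3 + \frac{\left(-17 - 106\right) \left(-92\right)}{2} = -3 + \frac{\left(-123\right) \left(-92\right)}{2} = -3 + \frac{1}{2} \cdot 11316 = -3 + 5658 = 5655$)
$\frac{45224 + f}{\left(- 3 \left(-34 + 22\right) + \left(0 + 0 \left(-3\right)\right)\right) + 46537} = \frac{45224 + 5655}{\left(- 3 \left(-34 + 22\right) + \left(0 + 0 \left(-3\right)\right)\right) + 46537} = \frac{50879}{\left(\left(-3\right) \left(-12\right) + \left(0 + 0\right)\right) + 46537} = \frac{50879}{\left(36 + 0\right) + 46537} = \frac{50879}{36 + 46537} = \frac{50879}{46573}$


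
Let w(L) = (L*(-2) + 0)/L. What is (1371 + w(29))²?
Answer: 1874161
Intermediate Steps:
w(L) = -2 (w(L) = (-2*L + 0)/L = (-2*L)/L = -2)
(1371 + w(29))² = (1371 - 2)² = 1369² = 1874161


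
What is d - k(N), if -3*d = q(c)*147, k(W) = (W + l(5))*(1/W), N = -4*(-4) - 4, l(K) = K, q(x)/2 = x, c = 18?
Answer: -21185/12 ≈ -1765.4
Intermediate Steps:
q(x) = 2*x
N = 12 (N = 16 - 4 = 12)
k(W) = (5 + W)/W (k(W) = (W + 5)*(1/W) = (5 + W)/W)
d = -1764 (d = -2*18*147/3 = -12*147 = -⅓*5292 = -1764)
d - k(N) = -1764 - (5 + 12)/12 = -1764 - 17/12 = -21185/12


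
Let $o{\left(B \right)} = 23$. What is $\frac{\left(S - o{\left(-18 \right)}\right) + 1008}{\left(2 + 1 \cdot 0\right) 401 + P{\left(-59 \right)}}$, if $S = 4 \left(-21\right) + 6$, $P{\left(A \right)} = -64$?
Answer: $\frac{907}{738} \approx 1.229$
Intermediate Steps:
$S = -78$ ($S = -84 + 6 = -78$)
$\frac{\left(S - o{\left(-18 \right)}\right) + 1008}{\left(2 + 1 \cdot 0\right) 401 + P{\left(-59 \right)}} = \frac{\left(-78 - 23\right) + 1008}{\left(2 + 1 \cdot 0\right) 401 - 64} = \frac{\left(-78 - 23\right) + 1008}{\left(2 + 0\right) 401 - 64} = \frac{-101 + 1008}{2 \cdot 401 - 64} = \frac{907}{802 - 64} = \frac{907}{738}$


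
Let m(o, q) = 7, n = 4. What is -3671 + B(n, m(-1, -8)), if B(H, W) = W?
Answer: -3664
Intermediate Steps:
-3671 + B(n, m(-1, -8)) = -3671 + 7 = -3664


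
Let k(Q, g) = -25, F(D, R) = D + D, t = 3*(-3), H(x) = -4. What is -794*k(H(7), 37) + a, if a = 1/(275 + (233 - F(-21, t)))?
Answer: 10917501/550 ≈ 19850.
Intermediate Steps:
t = -9
F(D, R) = 2*D
a = 1/550 (a = 1/(275 + (233 - 2*(-21))) = 1/(275 + (233 - 1*(-42))) = 1/(275 + (233 + 42)) = 1/(275 + 275) = 1/550 ≈ 0.0018182)
-794*k(H(7), 37) + a = -794*(-25) + 1/550 = 19850 + 1/550 = 10917501/550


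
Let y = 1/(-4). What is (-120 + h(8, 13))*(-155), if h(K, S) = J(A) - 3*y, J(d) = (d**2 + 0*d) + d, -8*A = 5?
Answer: 1185285/64 ≈ 18520.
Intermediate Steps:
A = -5/8 (A = -1/8*5 = -5/8 ≈ -0.62500)
J(d) = d + d**2 (J(d) = (d**2 + 0) + d = d**2 + d = d + d**2)
y = -1/4 ≈ -0.25000
h(K, S) = 33/64 (h(K, S) = -5*(1 - 5/8)/8 - 3*(-1/4) = -5/8*3/8 + 3/4 = -15/64 + 3/4 = 33/64)
(-120 + h(8, 13))*(-155) = (-120 + 33/64)*(-155) = -7647/64*(-155) = 1185285/64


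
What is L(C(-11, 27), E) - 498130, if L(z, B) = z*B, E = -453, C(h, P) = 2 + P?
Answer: -511267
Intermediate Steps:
L(z, B) = B*z
L(C(-11, 27), E) - 498130 = -453*(2 + 27) - 498130 = -453*29 - 498130 = -13137 - 498130 = -511267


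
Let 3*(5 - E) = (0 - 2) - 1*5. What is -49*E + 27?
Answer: -997/3 ≈ -332.33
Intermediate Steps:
E = 22/3 (E = 5 - ((0 - 2) - 1*5)/3 = 5 - (-2 - 5)/3 = 5 - ⅓*(-7) = 5 + 7/3 = 22/3 ≈ 7.3333)
-49*E + 27 = -49*22/3 + 27 = -1078/3 + 27 = -997/3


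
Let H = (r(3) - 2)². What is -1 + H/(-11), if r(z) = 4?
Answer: -15/11 ≈ -1.3636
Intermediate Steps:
H = 4 (H = (4 - 2)² = 2² = 4)
-1 + H/(-11) = -1 + 4/(-11) = -1 - 1/11*4 = -1 - 4/11 = -15/11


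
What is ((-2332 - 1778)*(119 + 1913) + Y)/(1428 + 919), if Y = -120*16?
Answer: -8353440/2347 ≈ -3559.2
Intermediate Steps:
Y = -1920
((-2332 - 1778)*(119 + 1913) + Y)/(1428 + 919) = ((-2332 - 1778)*(119 + 1913) - 1920)/(1428 + 919) = (-4110*2032 - 1920)/2347 = (-8351520 - 1920)*(1/2347) = -8353440*1/2347 = -8353440/2347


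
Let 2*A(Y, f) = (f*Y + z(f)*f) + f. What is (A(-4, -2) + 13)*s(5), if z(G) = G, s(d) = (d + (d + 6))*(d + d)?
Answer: 2880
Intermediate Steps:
s(d) = 2*d*(6 + 2*d) (s(d) = (d + (6 + d))*(2*d) = (6 + 2*d)*(2*d) = 2*d*(6 + 2*d))
A(Y, f) = f/2 + f²/2 + Y*f/2 (A(Y, f) = ((f*Y + f*f) + f)/2 = ((Y*f + f²) + f)/2 = ((f² + Y*f) + f)/2 = (f + f² + Y*f)/2 = f/2 + f²/2 + Y*f/2)
(A(-4, -2) + 13)*s(5) = ((½)*(-2)*(1 - 4 - 2) + 13)*(4*5*(3 + 5)) = ((½)*(-2)*(-5) + 13)*(4*5*8) = (5 + 13)*160 = 18*160 = 2880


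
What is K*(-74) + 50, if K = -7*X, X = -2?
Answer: -986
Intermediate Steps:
K = 14 (K = -7*(-2) = 14)
K*(-74) + 50 = 14*(-74) + 50 = -1036 + 50 = -986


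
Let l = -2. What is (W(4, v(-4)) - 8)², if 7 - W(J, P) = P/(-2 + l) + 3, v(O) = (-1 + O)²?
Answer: 81/16 ≈ 5.0625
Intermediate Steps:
W(J, P) = 4 + P/4 (W(J, P) = 7 - (P/(-2 - 2) + 3) = 7 - (P/(-4) + 3) = 7 - (-P/4 + 3) = 7 - (3 - P/4) = 7 + (-3 + P/4) = 4 + P/4)
(W(4, v(-4)) - 8)² = ((4 + (-1 - 4)²/4) - 8)² = ((4 + (¼)*(-5)²) - 8)² = ((4 + (¼)*25) - 8)² = ((4 + 25/4) - 8)² = (41/4 - 8)² = (9/4)² = 81/16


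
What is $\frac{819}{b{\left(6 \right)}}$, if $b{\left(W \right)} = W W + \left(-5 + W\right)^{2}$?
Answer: $\frac{819}{37} \approx 22.135$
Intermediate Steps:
$b{\left(W \right)} = W^{2} + \left(-5 + W\right)^{2}$
$\frac{819}{b{\left(6 \right)}} = \frac{819}{6^{2} + \left(-5 + 6\right)^{2}} = \frac{819}{36 + 1^{2}} = \frac{819}{36 + 1} = \frac{819}{37}$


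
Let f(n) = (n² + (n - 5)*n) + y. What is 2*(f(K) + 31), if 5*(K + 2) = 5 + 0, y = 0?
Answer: 76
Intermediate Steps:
K = -1 (K = -2 + (5 + 0)/5 = -2 + (⅕)*5 = -2 + 1 = -1)
f(n) = n² + n*(-5 + n) (f(n) = (n² + (n - 5)*n) + 0 = (n² + (-5 + n)*n) + 0 = (n² + n*(-5 + n)) + 0 = n² + n*(-5 + n))
2*(f(K) + 31) = 2*(-(-5 + 2*(-1)) + 31) = 2*(-(-5 - 2) + 31) = 2*(-1*(-7) + 31) = 2*(7 + 31) = 2*38 = 76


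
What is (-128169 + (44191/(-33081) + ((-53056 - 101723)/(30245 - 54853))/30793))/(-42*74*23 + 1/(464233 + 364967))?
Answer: 55502497642755955477775/30955216912527795386282 ≈ 1.7930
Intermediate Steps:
(-128169 + (44191/(-33081) + ((-53056 - 101723)/(30245 - 54853))/30793))/(-42*74*23 + 1/(464233 + 364967)) = (-128169 + (44191*(-1/33081) - 154779/(-24608)*(1/30793)))/(-3108*23 + 1/829200) = (-128169 + (-44191/33081 - 154779*(-1/24608)*(1/30793)))/(-71484 + 1/829200) = (-128169 + (-44191/33081 + (154779/24608)*(1/30793)))/(-59274532799/829200) = (-128169 + (-44191/33081 + 154779/757754144))*(-829200/59274532799) = (-128169 - 33480793133405/25067264837664)*(-829200/59274532799) = -3212879747771690621/25067264837664*(-829200/59274532799) = 55502497642755955477775/30955216912527795386282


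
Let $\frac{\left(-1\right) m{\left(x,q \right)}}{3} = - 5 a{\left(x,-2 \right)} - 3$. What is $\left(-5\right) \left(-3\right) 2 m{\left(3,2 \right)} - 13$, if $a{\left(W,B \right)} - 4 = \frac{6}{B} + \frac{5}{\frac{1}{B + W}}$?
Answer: $2957$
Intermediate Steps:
$a{\left(W,B \right)} = 4 + 5 B + 5 W + \frac{6}{B}$ ($a{\left(W,B \right)} = 4 + \left(\frac{6}{B} + \frac{5}{\frac{1}{B + W}}\right) = 4 + \left(\frac{6}{B} + 5 \left(B + W\right)\right) = 4 + \left(\frac{6}{B} + \left(5 B + 5 W\right)\right) = 4 + \left(5 B + 5 W + \frac{6}{B}\right) = 4 + 5 B + 5 W + \frac{6}{B}$)
$m{\left(x,q \right)} = -126 + 75 x$ ($m{\left(x,q \right)} = - 3 \left(- 5 \left(4 + 5 \left(-2\right) + 5 x + \frac{6}{-2}\right) - 3\right) = - 3 \left(- 5 \left(4 - 10 + 5 x + 6 \left(- \frac{1}{2}\right)\right) - 3\right) = - 3 \left(- 5 \left(4 - 10 + 5 x - 3\right) - 3\right) = - 3 \left(- 5 \left(-9 + 5 x\right) - 3\right) = - 3 \left(\left(45 - 25 x\right) - 3\right) = - 3 \left(42 - 25 x\right) = -126 + 75 x$)
$\left(-5\right) \left(-3\right) 2 m{\left(3,2 \right)} - 13 = \left(-5\right) \left(-3\right) 2 \left(-126 + 75 \cdot 3\right) - 13 = 15 \cdot 2 \left(-126 + 225\right) - 13 = 30 \cdot 99 - 13 = 2970 - 13 = 2957$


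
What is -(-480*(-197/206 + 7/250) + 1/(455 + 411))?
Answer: -993644047/2229950 ≈ -445.59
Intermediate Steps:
-(-480*(-197/206 + 7/250) + 1/(455 + 411)) = -(-480*(-197*1/206 + 7*(1/250)) + 1/866) = -(-480*(-197/206 + 7/250) + 1/866) = -(-480*(-11952/12875) + 1/866) = -(1147392/2575 + 1/866) = -1*993644047/2229950 = -993644047/2229950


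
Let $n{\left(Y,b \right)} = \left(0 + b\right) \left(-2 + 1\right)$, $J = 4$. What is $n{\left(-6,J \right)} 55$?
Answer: $-220$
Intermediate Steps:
$n{\left(Y,b \right)} = - b$ ($n{\left(Y,b \right)} = b \left(-1\right) = - b$)
$n{\left(-6,J \right)} 55 = \left(-1\right) 4 \cdot 55 = \left(-4\right) 55 = -220$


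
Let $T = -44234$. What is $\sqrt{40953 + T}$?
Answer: $i \sqrt{3281} \approx 57.28 i$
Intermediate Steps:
$\sqrt{40953 + T} = \sqrt{40953 - 44234} = \sqrt{-3281} = i \sqrt{3281}$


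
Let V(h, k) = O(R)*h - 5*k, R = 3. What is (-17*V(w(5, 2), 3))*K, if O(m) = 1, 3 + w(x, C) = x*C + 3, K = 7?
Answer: 595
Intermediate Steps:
w(x, C) = C*x (w(x, C) = -3 + (x*C + 3) = -3 + (C*x + 3) = -3 + (3 + C*x) = C*x)
V(h, k) = h - 5*k (V(h, k) = 1*h - 5*k = h - 5*k)
(-17*V(w(5, 2), 3))*K = -17*(2*5 - 5*3)*7 = -17*(10 - 15)*7 = -17*(-5)*7 = 85*7 = 595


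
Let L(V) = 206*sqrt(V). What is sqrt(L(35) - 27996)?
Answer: sqrt(-27996 + 206*sqrt(35)) ≈ 163.64*I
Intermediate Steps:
sqrt(L(35) - 27996) = sqrt(206*sqrt(35) - 27996) = sqrt(-27996 + 206*sqrt(35))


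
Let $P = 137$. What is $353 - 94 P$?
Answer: $-12525$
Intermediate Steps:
$353 - 94 P = 353 - 12878 = -12525$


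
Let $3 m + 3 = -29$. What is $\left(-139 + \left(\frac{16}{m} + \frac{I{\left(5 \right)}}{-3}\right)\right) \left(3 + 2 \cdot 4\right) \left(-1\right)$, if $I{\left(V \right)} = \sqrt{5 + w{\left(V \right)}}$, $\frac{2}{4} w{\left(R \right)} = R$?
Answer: $\frac{3091}{2} + \frac{11 \sqrt{15}}{3} \approx 1559.7$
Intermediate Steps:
$w{\left(R \right)} = 2 R$
$m = - \frac{32}{3}$ ($m = -1 + \frac{1}{3} \left(-29\right) = -1 - \frac{29}{3} = - \frac{32}{3} \approx -10.667$)
$I{\left(V \right)} = \sqrt{5 + 2 V}$
$\left(-139 + \left(\frac{16}{m} + \frac{I{\left(5 \right)}}{-3}\right)\right) \left(3 + 2 \cdot 4\right) \left(-1\right) = \left(-139 + \left(\frac{16}{- \frac{32}{3}} + \frac{\sqrt{5 + 2 \cdot 5}}{-3}\right)\right) \left(3 + 2 \cdot 4\right) \left(-1\right) = \left(-139 + \left(16 \left(- \frac{3}{32}\right) + \sqrt{5 + 10} \left(- \frac{1}{3}\right)\right)\right) \left(3 + 8\right) \left(-1\right) = \left(-139 - \left(\frac{3}{2} - \sqrt{15} \left(- \frac{1}{3}\right)\right)\right) 11 \left(-1\right) = \left(-139 - \left(\frac{3}{2} + \frac{\sqrt{15}}{3}\right)\right) \left(-11\right) = \left(- \frac{281}{2} - \frac{\sqrt{15}}{3}\right) \left(-11\right) = \frac{3091}{2} + \frac{11 \sqrt{15}}{3}$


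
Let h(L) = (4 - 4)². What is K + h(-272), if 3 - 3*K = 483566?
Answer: -483563/3 ≈ -1.6119e+5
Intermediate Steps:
K = -483563/3 (K = 1 - ⅓*483566 = 1 - 483566/3 = -483563/3 ≈ -1.6119e+5)
h(L) = 0 (h(L) = 0² = 0)
K + h(-272) = -483563/3 + 0 = -483563/3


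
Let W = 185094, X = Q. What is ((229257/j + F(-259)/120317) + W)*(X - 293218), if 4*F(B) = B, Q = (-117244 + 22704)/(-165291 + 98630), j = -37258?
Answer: -178214646465789769641411/3283802015006 ≈ -5.4271e+10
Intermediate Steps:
Q = 94540/66661 (Q = -94540/(-66661) = -94540*(-1/66661) = 94540/66661 ≈ 1.4182)
X = 94540/66661 ≈ 1.4182
F(B) = B/4
((229257/j + F(-259)/120317) + W)*(X - 293218) = ((229257/(-37258) + ((1/4)*(-259))/120317) + 185094)*(94540/66661 - 293218) = ((229257*(-1/37258) - 259/4*1/120317) + 185094)*(-19546110558/66661) = ((-229257/37258 - 259/481268) + 185094)*(-19546110558/66661) = (-55171853849/8965541572 + 185094)*(-19546110558/66661) = (1659412779873919/8965541572)*(-19546110558/66661) = -178214646465789769641411/3283802015006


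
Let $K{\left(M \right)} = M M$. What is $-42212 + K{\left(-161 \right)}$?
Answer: $-16291$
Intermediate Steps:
$K{\left(M \right)} = M^{2}$
$-42212 + K{\left(-161 \right)} = -42212 + \left(-161\right)^{2} = -42212 + 25921 = -16291$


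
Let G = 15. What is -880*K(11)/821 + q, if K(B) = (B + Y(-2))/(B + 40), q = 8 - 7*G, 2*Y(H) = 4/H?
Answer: -4070287/41871 ≈ -97.210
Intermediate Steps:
Y(H) = 2/H (Y(H) = (4/H)/2 = 2/H)
q = -97 (q = 8 - 7*15 = 8 - 105 = -97)
K(B) = (-1 + B)/(40 + B) (K(B) = (B + 2/(-2))/(B + 40) = (B + 2*(-½))/(40 + B) = (B - 1)/(40 + B) = (-1 + B)/(40 + B))
-880*K(11)/821 + q = -880*(-1 + 11)/(40 + 11)/821 - 97 = -880*10/51/821 - 97 = -880*(1/51)*10/821 - 97 = -8800/(51*821) - 97 = -880*10/41871 - 97 = -8800/41871 - 97 = -4070287/41871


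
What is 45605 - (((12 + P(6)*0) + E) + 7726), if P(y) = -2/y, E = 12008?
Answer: 25859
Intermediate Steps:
45605 - (((12 + P(6)*0) + E) + 7726) = 45605 - (((12 - 2/6*0) + 12008) + 7726) = 45605 - (((12 - 2*⅙*0) + 12008) + 7726) = 45605 - (((12 - ⅓*0) + 12008) + 7726) = 45605 - (((12 + 0) + 12008) + 7726) = 45605 - ((12 + 12008) + 7726) = 45605 - (12020 + 7726) = 45605 - 1*19746 = 45605 - 19746 = 25859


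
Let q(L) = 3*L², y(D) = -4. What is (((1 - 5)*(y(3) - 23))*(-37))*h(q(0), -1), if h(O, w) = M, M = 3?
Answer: -11988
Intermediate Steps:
h(O, w) = 3
(((1 - 5)*(y(3) - 23))*(-37))*h(q(0), -1) = (((1 - 5)*(-4 - 23))*(-37))*3 = (-4*(-27)*(-37))*3 = (108*(-37))*3 = -3996*3 = -11988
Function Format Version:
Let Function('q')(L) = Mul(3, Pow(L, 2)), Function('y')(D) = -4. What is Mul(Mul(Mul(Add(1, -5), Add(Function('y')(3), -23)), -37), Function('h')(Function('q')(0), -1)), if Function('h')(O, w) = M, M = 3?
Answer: -11988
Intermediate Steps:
Function('h')(O, w) = 3
Mul(Mul(Mul(Add(1, -5), Add(Function('y')(3), -23)), -37), Function('h')(Function('q')(0), -1)) = Mul(Mul(Mul(Add(1, -5), Add(-4, -23)), -37), 3) = Mul(Mul(Mul(-4, -27), -37), 3) = Mul(Mul(108, -37), 3) = Mul(-3996, 3) = -11988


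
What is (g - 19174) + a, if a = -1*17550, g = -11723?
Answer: -48447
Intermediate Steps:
a = -17550
(g - 19174) + a = (-11723 - 19174) - 17550 = -30897 - 17550 = -48447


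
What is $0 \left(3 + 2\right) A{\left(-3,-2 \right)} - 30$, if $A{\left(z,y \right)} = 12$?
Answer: $-30$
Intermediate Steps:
$0 \left(3 + 2\right) A{\left(-3,-2 \right)} - 30 = 0 \left(3 + 2\right) 12 - 30 = 0 \cdot 5 \cdot 12 - 30 = 0 \cdot 12 - 30 = 0 - 30 = -30$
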